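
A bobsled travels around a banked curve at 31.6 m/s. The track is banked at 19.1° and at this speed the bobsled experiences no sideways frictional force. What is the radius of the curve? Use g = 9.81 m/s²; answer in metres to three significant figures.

Frictionless banking: tanθ = v²/(rg), so r = v²/(g tanθ).
r = (31.6)²/(9.81 × tan 19.1°) = 998.6/(9.81 × 0.3463) = 998.6/3.397 = 294.0 m.

294 m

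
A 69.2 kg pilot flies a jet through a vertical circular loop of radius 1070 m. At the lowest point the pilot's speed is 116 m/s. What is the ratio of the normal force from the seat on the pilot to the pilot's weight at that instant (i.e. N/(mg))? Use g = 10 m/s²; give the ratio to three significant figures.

2.26

At the bottom, N − mg = mv²/r, so N = m(v²/r + g) and N/(mg) = v²/(rg) + 1 = (116)²/(1070 × 10.0) + 1 = 1.258 + 1 = 2.258.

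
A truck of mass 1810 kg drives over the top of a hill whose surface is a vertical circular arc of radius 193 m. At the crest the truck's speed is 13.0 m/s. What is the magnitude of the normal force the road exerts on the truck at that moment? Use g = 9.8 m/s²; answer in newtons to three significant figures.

At the crest the centripetal acceleration points downward (toward the centre of the arc), so mg − N = mv²/r.
N = m(g − v²/r) = 1810 × (9.8 − (13.0)²/193) = 1810 × (9.8 − 0.8756) = 1810 × 8.924 = 16150 N.

16200 N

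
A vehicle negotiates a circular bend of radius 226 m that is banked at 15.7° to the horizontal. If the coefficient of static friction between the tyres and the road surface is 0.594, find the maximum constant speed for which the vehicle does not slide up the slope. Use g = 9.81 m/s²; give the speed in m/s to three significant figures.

At the maximum speed, friction acts down the slope at its limiting value f = μN. Radially (horizontal, toward centre): N sinθ + μN cosθ = mv²/r. Vertically: N cosθ − μN sinθ = mg.
Dividing: v² = r g (sinθ + μcosθ)/(cosθ − μsinθ).
sinθ + μcosθ = 0.2706 + 0.594×0.9627 = 0.8424; cosθ − μsinθ = 0.9627 − 0.594×0.2706 = 0.8020.
v² = 226 × 9.81 × 0.8424/0.8020 = 2329 m²/s², so v = 48.26 m/s.

48.3 m/s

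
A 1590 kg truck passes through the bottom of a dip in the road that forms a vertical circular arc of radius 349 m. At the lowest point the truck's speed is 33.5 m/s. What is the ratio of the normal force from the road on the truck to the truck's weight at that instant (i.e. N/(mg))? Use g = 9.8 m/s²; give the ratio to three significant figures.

1.33

At the bottom, N − mg = mv²/r, so N = m(v²/r + g) and N/(mg) = v²/(rg) + 1 = (33.5)²/(349 × 9.8) + 1 = 0.3281 + 1 = 1.328.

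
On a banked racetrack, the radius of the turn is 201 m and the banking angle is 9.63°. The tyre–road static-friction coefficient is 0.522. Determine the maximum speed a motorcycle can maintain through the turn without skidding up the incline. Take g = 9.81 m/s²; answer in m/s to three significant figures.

At the maximum speed, friction acts down the slope at its limiting value f = μN. Radially (horizontal, toward centre): N sinθ + μN cosθ = mv²/r. Vertically: N cosθ − μN sinθ = mg.
Dividing: v² = r g (sinθ + μcosθ)/(cosθ − μsinθ).
sinθ + μcosθ = 0.1673 + 0.522×0.9859 = 0.6819; cosθ − μsinθ = 0.9859 − 0.522×0.1673 = 0.8986.
v² = 201 × 9.81 × 0.6819/0.8986 = 1496 m²/s², so v = 38.68 m/s.

38.7 m/s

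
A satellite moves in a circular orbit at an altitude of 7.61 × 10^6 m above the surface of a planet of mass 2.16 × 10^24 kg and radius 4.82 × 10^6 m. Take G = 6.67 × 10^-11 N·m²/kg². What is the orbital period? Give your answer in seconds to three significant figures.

r = R + h = 4.82 × 10^6 + 7.61 × 10^6 = 1.243 × 10^7 m. Gravity provides the centripetal force: G M m / r² = m v² / r ⇒ v = √(GM/r) = 3405 m/s.
T = 2πr/v = 2π × 1.243 × 10^7 / 3405 = 22940 s.

22900 s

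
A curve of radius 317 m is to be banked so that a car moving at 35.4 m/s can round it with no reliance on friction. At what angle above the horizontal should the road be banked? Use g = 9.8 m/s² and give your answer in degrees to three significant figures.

With no friction, the horizontal component of the normal force provides the centripetal force: N sinθ = mv²/r, while N cosθ = mg vertically.
Dividing: tanθ = v²/(r g) = (35.4)²/(317 × 9.8) = 1253/3107 = 0.4034.
θ = arctan(0.4034) = 21.97°.

22.0°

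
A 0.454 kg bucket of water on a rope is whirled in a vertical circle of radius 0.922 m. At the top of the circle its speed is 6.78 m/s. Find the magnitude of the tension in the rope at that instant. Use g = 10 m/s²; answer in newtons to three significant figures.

At the top, both T and the weight mg point inward (toward the centre), so T + mg = mv²/r.
T = m(v²/r − g) = 0.454 × ((6.78)²/0.922 − 10.0) = 0.454 × (49.86 − 10.0) = 0.454 × 39.86 = 18.10 N.

18.1 N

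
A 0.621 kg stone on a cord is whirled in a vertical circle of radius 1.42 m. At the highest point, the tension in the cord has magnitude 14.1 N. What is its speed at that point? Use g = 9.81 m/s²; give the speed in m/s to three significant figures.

At the top, T + mg = mv²/r, so v = √(r(T/m + g)) = √(1.42 × (14.1/0.621 + 9.81)) = √(1.42 × 32.52) = √46.17 = 6.795 m/s.

6.79 m/s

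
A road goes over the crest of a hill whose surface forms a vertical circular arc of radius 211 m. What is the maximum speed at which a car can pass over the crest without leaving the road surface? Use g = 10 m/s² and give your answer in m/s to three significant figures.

At the crest the centre of the circle is below the car, so the net downward (centripetal) force is mg − N = mv²/r.
The car leaves the road when N → 0, giving v_max = √(g r) = √(10.0 × 211) = 45.93 m/s.

45.9 m/s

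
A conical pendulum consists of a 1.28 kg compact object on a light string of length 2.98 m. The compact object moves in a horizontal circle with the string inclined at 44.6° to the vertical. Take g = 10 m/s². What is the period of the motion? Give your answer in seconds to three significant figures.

r = L sinθ = 2.092 m. From T sinθ = mω²r and T cosθ = mg: tanθ = ω²r/g, so ω² = g tanθ / r = g/(L cosθ).
ω = √(g/(L cosθ)) = √(10.0/(2.98 × 0.7120)) = √4.713 = 2.171 rad/s.
Period = 2π/ω = 2.894 s.

2.89 s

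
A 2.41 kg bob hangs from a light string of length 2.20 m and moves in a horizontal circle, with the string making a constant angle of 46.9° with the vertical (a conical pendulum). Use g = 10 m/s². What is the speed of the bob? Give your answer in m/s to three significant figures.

The radius of the circle is r = L sinθ = 2.20 × sin 46.9° = 1.606 m.
Horizontally T sinθ = mv²/r and vertically T cosθ = mg, so tanθ = v²/(rg).
v = √(r g tanθ) = √(1.606 × 10.0 × 1.069) = √17.17 = 4.143 m/s.

4.14 m/s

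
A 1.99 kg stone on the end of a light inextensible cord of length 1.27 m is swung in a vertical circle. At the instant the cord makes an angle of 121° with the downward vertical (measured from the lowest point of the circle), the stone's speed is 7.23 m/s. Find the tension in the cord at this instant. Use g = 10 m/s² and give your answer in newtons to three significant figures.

Take the radial direction toward the centre of the circle as positive. The component of the weight along the string toward the centre is −mg cos φ (φ measured from the bottom), so Newton's second law along the string gives T − mg cos φ = m v²/r.
cos 121° = -0.5150, so T = m(v²/r + g cos φ) = 1.99 × ((7.23)²/1.27 + 10.0 × -0.5150) = 1.99 × (41.16 + (-5.150)) = 1.99 × 36.01 = 71.66 N.

71.7 N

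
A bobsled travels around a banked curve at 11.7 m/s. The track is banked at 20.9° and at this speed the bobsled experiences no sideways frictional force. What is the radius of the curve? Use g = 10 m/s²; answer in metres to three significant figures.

Frictionless banking: tanθ = v²/(rg), so r = v²/(g tanθ).
r = (11.7)²/(10.0 × tan 20.9°) = 136.9/(10.0 × 0.3819) = 136.9/3.819 = 35.85 m.

35.8 m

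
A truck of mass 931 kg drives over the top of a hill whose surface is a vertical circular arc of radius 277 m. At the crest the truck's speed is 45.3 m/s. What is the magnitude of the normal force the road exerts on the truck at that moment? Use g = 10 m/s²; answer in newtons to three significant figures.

At the crest the centripetal acceleration points downward (toward the centre of the arc), so mg − N = mv²/r.
N = m(g − v²/r) = 931 × (10.0 − (45.3)²/277) = 931 × (10.0 − 7.408) = 931 × 2.592 = 2413 N.

2410 N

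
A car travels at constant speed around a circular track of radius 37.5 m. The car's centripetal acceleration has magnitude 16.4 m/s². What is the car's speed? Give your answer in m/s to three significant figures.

a_c = v²/r ⇒ v = √(a_c · r) = √(16.4 × 37.5) = √615.0 = 24.80 m/s.

24.8 m/s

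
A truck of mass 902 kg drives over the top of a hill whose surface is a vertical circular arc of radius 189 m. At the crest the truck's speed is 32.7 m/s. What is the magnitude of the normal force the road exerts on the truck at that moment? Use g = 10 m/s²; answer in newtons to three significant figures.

3920 N

At the crest the centripetal acceleration points downward (toward the centre of the arc), so mg − N = mv²/r.
N = m(g − v²/r) = 902 × (10.0 − (32.7)²/189) = 902 × (10.0 − 5.658) = 902 × 4.342 = 3917 N.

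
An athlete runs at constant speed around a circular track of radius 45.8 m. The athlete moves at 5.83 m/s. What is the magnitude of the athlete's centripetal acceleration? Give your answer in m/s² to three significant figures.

a_c = v²/r = (5.830)²/45.8 = 33.99/45.8 = 0.7421 m/s².

0.742 m/s²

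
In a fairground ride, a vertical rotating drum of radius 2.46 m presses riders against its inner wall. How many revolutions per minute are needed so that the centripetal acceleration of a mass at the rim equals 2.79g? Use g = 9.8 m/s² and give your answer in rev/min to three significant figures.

31.8 rev/min

Require ω²r = 2.79g, so ω = √(2.79 × 9.8/2.46) = 3.334 rad/s.
In rev/min: ω × 60/(2π) = 3.334 × 60/(2π) = 31.84 rev/min.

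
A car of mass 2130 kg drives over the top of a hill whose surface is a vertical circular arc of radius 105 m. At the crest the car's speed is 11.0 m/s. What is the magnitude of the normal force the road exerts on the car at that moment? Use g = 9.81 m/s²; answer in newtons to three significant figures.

18400 N

At the crest the centripetal acceleration points downward (toward the centre of the arc), so mg − N = mv²/r.
N = m(g − v²/r) = 2130 × (9.81 − (11.0)²/105) = 2130 × (9.81 − 1.152) = 2130 × 8.658 = 18440 N.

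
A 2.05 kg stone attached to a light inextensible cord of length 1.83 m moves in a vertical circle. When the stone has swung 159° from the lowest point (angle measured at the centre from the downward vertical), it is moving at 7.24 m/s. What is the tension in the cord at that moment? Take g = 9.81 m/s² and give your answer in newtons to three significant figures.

Take the radial direction toward the centre of the circle as positive. The component of the weight along the string toward the centre is −mg cos φ (φ measured from the bottom), so Newton's second law along the string gives T − mg cos φ = m v²/r.
cos 159° = -0.9336, so T = m(v²/r + g cos φ) = 2.05 × ((7.24)²/1.83 + 9.81 × -0.9336) = 2.05 × (28.64 + (-9.158)) = 2.05 × 19.49 = 39.94 N.

39.9 N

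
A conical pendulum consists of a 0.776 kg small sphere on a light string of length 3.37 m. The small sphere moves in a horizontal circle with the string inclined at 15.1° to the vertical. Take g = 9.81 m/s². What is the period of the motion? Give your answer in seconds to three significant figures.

r = L sinθ = 0.8779 m. From T sinθ = mω²r and T cosθ = mg: tanθ = ω²r/g, so ω² = g tanθ / r = g/(L cosθ).
ω = √(g/(L cosθ)) = √(9.81/(3.37 × 0.9655)) = √3.015 = 1.736 rad/s.
Period = 2π/ω = 3.619 s.

3.62 s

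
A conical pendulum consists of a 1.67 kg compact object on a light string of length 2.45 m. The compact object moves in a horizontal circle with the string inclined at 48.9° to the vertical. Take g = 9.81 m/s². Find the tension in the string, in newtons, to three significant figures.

Vertically the bob has no acceleration, so T cosθ = mg.
T = mg/cosθ = 1.67 × 9.81 / cos 48.9° = 16.38/0.6574 = 24.92 N.

24.9 N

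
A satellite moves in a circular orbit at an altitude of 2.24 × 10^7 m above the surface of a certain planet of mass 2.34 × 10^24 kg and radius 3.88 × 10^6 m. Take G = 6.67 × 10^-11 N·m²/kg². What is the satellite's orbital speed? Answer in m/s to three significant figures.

2440 m/s

Orbital radius r = R + h = 3.88 × 10^6 + 2.24 × 10^7 = 2.628 × 10^7 m.
Gravity supplies the centripetal force: G M m / r² = m v² / r, so v = √(GM/r).
v = √(6.67 × 10^-11 × 2.34 × 10^24 / 2.628 × 10^7) = √(5.939 × 10^6) = 2437 m/s.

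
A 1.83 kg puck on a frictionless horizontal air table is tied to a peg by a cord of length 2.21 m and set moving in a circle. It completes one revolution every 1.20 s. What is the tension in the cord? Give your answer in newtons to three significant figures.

111 N

v = 2πr/T = 2π × 2.21/1.20 = 11.57 m/s.
The tension is the only horizontal force, so it supplies the full centripetal force: T = m v²/r = 1.83 × (11.57)²/2.21 = 1.83 × 133.9/2.21 = 110.9 N.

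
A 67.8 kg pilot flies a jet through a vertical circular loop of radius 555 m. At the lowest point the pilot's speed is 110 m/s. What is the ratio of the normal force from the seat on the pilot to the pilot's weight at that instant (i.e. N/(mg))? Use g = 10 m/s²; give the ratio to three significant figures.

3.18

At the bottom, N − mg = mv²/r, so N = m(v²/r + g) and N/(mg) = v²/(rg) + 1 = (110)²/(555 × 10.0) + 1 = 2.180 + 1 = 3.180.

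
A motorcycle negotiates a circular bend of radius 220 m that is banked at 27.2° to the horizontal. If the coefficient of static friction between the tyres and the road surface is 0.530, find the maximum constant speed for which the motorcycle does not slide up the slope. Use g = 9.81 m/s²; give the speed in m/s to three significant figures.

At the maximum speed, friction acts down the slope at its limiting value f = μN. Radially (horizontal, toward centre): N sinθ + μN cosθ = mv²/r. Vertically: N cosθ − μN sinθ = mg.
Dividing: v² = r g (sinθ + μcosθ)/(cosθ − μsinθ).
sinθ + μcosθ = 0.4571 + 0.530×0.8894 = 0.9285; cosθ − μsinθ = 0.8894 − 0.530×0.4571 = 0.6472.
v² = 220 × 9.81 × 0.9285/0.6472 = 3096 m²/s², so v = 55.65 m/s.

55.6 m/s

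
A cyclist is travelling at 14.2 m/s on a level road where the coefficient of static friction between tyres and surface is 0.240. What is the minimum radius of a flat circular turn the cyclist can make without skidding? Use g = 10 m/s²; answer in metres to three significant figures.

At the limit, μ_s m g = m v²/r, so r_min = v²/(μ_s g) = (14.2)²/(0.240 × 10.0) = 201.6/2.400 = 84.02 m.

84.0 m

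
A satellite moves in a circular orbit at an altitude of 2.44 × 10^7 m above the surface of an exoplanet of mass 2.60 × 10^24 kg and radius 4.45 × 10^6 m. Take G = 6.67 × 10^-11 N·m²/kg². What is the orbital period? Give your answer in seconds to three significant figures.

73900 s

r = R + h = 4.45 × 10^6 + 2.44 × 10^7 = 2.885 × 10^7 m. Gravity provides the centripetal force: G M m / r² = m v² / r ⇒ v = √(GM/r) = 2452 m/s.
T = 2πr/v = 2π × 2.885 × 10^7 / 2452 = 73930 s.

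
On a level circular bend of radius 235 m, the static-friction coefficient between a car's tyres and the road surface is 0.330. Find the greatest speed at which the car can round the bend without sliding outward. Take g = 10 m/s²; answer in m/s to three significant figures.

Friction provides the centripetal force on a flat curve. At maximum speed it is at its limiting value: μ_s m g = m v²/r.
Mass cancels: v_max = √(μ_s g r) = √(0.330 × 10.0 × 235) = √775.5 = 27.85 m/s.

27.8 m/s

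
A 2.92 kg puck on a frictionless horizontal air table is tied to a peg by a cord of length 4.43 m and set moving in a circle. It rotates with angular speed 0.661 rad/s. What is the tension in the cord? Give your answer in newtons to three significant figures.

v = ωr = 0.661 × 4.43 = 2.928 m/s.
The tension is the only horizontal force, so it supplies the full centripetal force: T = m v²/r = 2.92 × (2.928)²/4.43 = 2.92 × 8.575/4.43 = 5.652 N.

5.65 N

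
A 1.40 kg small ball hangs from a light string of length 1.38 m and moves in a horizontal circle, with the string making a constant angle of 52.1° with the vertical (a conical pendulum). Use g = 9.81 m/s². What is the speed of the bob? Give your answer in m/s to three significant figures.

The radius of the circle is r = L sinθ = 1.38 × sin 52.1° = 1.089 m.
Horizontally T sinθ = mv²/r and vertically T cosθ = mg, so tanθ = v²/(rg).
v = √(r g tanθ) = √(1.089 × 9.81 × 1.285) = √13.72 = 3.704 m/s.

3.70 m/s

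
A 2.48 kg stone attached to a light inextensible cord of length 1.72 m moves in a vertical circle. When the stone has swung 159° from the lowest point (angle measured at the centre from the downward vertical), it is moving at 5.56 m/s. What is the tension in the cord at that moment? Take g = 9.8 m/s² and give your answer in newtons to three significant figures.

21.9 N

Take the radial direction toward the centre of the circle as positive. The component of the weight along the string toward the centre is −mg cos φ (φ measured from the bottom), so Newton's second law along the string gives T − mg cos φ = m v²/r.
cos 159° = -0.9336, so T = m(v²/r + g cos φ) = 2.48 × ((5.56)²/1.72 + 9.8 × -0.9336) = 2.48 × (17.97 + (-9.149)) = 2.48 × 8.824 = 21.88 N.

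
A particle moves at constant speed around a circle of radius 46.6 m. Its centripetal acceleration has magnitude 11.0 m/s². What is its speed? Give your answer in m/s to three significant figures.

22.6 m/s

a_c = v²/r ⇒ v = √(a_c · r) = √(11.0 × 46.6) = √512.6 = 22.64 m/s.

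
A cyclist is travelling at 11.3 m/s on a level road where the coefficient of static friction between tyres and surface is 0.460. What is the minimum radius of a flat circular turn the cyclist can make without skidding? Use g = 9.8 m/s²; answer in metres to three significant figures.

At the limit, μ_s m g = m v²/r, so r_min = v²/(μ_s g) = (11.3)²/(0.460 × 9.8) = 127.7/4.508 = 28.33 m.

28.3 m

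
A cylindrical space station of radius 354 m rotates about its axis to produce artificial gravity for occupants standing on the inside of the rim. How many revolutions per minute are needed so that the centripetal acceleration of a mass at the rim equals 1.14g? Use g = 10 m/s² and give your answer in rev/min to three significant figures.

Require ω²r = 1.14g, so ω = √(1.14 × 10.0/354) = 0.1795 rad/s.
In rev/min: ω × 60/(2π) = 0.1795 × 60/(2π) = 1.714 rev/min.

1.71 rev/min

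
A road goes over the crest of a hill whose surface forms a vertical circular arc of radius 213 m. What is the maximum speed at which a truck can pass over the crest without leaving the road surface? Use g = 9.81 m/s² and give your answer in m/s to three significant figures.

At the crest the centre of the circle is below the truck, so the net downward (centripetal) force is mg − N = mv²/r.
The truck leaves the road when N → 0, giving v_max = √(g r) = √(9.81 × 213) = 45.71 m/s.

45.7 m/s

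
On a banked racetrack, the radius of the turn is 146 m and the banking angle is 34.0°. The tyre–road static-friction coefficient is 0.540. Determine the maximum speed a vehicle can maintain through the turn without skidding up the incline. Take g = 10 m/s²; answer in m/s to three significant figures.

At the maximum speed, friction acts down the slope at its limiting value f = μN. Radially (horizontal, toward centre): N sinθ + μN cosθ = mv²/r. Vertically: N cosθ − μN sinθ = mg.
Dividing: v² = r g (sinθ + μcosθ)/(cosθ − μsinθ).
sinθ + μcosθ = 0.5592 + 0.540×0.8290 = 1.007; cosθ − μsinθ = 0.8290 − 0.540×0.5592 = 0.5271.
v² = 146 × 10.0 × 1.007/0.5271 = 2789 m²/s², so v = 52.81 m/s.

52.8 m/s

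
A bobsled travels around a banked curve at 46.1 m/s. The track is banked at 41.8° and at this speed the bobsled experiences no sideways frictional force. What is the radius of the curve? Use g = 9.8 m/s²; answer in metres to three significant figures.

243 m

Frictionless banking: tanθ = v²/(rg), so r = v²/(g tanθ).
r = (46.1)²/(9.8 × tan 41.8°) = 2125/(9.8 × 0.8941) = 2125/8.762 = 242.5 m.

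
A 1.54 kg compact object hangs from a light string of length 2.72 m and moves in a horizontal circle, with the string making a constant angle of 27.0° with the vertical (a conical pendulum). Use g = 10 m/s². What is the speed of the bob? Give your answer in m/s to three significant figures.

2.51 m/s

The radius of the circle is r = L sinθ = 2.72 × sin 27.0° = 1.235 m.
Horizontally T sinθ = mv²/r and vertically T cosθ = mg, so tanθ = v²/(rg).
v = √(r g tanθ) = √(1.235 × 10.0 × 0.5095) = √6.292 = 2.508 m/s.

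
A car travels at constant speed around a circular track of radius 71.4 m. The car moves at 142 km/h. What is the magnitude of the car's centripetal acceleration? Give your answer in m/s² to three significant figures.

v = 142 km/h = 142/3.6 = 39.44 m/s.
a_c = v²/r = (39.44)²/71.4 = 1556/71.4 = 21.79 m/s².

21.8 m/s²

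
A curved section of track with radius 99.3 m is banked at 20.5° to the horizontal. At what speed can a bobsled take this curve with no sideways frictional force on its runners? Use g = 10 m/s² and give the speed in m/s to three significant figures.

On a frictionless banked curve, N sinθ = mv²/r and N cosθ = mg, so tanθ = v²/(rg).
v = √(r g tanθ) = √(99.3 × 10.0 × tan 20.5°) = √(99.3 × 10.0 × 0.3739) = √371.3 = 19.27 m/s.

19.3 m/s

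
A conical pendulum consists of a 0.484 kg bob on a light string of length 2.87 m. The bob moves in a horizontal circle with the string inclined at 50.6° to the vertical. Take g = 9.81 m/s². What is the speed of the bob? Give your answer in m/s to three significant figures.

The radius of the circle is r = L sinθ = 2.87 × sin 50.6° = 2.218 m.
Horizontally T sinθ = mv²/r and vertically T cosθ = mg, so tanθ = v²/(rg).
v = √(r g tanθ) = √(2.218 × 9.81 × 1.217) = √26.49 = 5.146 m/s.

5.15 m/s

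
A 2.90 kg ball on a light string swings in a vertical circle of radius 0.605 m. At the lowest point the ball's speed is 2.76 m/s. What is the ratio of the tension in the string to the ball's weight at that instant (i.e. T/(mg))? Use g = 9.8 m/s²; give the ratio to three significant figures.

2.28

At the bottom, T − mg = mv²/r, so T = m(v²/r + g) and T/(mg) = v²/(rg) + 1 = (2.76)²/(0.605 × 9.8) + 1 = 1.285 + 1 = 2.285.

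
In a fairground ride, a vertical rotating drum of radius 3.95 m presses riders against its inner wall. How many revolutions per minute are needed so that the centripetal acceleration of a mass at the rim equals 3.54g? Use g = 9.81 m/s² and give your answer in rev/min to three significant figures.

Require ω²r = 3.54g, so ω = √(3.54 × 9.81/3.95) = 2.965 rad/s.
In rev/min: ω × 60/(2π) = 2.965 × 60/(2π) = 28.31 rev/min.

28.3 rev/min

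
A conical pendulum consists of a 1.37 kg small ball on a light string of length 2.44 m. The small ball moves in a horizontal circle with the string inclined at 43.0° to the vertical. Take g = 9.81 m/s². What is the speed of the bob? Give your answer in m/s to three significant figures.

3.90 m/s

The radius of the circle is r = L sinθ = 2.44 × sin 43.0° = 1.664 m.
Horizontally T sinθ = mv²/r and vertically T cosθ = mg, so tanθ = v²/(rg).
v = √(r g tanθ) = √(1.664 × 9.81 × 0.9325) = √15.22 = 3.902 m/s.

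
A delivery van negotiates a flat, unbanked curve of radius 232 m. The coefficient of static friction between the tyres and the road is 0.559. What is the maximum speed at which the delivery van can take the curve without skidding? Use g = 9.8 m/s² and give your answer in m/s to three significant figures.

The only inward force on a level bend is static friction, so at the limit f_s = μ_s N = μ_s m g = m v²/r.
Mass cancels: v_max = √(μ_s g r) = √(0.559 × 9.8 × 232) = √1271 = 35.65 m/s.

35.7 m/s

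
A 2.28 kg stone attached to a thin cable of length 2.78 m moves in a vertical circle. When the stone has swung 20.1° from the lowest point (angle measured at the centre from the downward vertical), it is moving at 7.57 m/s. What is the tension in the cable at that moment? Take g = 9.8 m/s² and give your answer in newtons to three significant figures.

68.0 N

Take the radial direction toward the centre of the circle as positive. The component of the weight along the string toward the centre is −mg cos φ (φ measured from the bottom), so Newton's second law along the string gives T − mg cos φ = m v²/r.
cos 20.1° = 0.9391, so T = m(v²/r + g cos φ) = 2.28 × ((7.57)²/2.78 + 9.8 × 0.9391) = 2.28 × (20.61 + (9.203)) = 2.28 × 29.82 = 67.98 N.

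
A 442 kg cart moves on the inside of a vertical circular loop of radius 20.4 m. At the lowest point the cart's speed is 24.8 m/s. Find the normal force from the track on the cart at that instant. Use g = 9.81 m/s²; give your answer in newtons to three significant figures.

At the lowest point, N points up (toward the centre) and the weight mg points down (away from the centre), so the net inward force is N − mg = mv²/r.
N = m(v²/r + g) = 442 × ((24.8)²/20.4 + 9.81) = 442 × (30.15 + 9.81) = 442 × 39.96 = 17660 N.

17700 N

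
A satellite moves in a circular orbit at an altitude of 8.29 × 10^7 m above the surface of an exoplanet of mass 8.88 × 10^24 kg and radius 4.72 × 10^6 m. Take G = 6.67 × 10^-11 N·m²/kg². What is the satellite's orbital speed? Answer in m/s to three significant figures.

Orbital radius r = R + h = 4.72 × 10^6 + 8.29 × 10^7 = 8.762 × 10^7 m.
Gravity supplies the centripetal force: G M m / r² = m v² / r, so v = √(GM/r).
v = √(6.67 × 10^-11 × 8.88 × 10^24 / 8.762 × 10^7) = √(6.760 × 10^6) = 2600 m/s.

2600 m/s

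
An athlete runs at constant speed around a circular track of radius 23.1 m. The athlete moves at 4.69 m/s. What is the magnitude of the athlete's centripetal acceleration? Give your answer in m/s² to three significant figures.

0.952 m/s²

a_c = v²/r = (4.690)²/23.1 = 22.00/23.1 = 0.9522 m/s².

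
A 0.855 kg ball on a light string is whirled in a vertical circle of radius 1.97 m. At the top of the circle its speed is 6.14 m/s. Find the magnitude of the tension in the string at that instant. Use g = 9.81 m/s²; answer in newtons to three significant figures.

7.97 N

At the top, both T and the weight mg point inward (toward the centre), so T + mg = mv²/r.
T = m(v²/r − g) = 0.855 × ((6.14)²/1.97 − 9.81) = 0.855 × (19.14 − 9.81) = 0.855 × 9.327 = 7.974 N.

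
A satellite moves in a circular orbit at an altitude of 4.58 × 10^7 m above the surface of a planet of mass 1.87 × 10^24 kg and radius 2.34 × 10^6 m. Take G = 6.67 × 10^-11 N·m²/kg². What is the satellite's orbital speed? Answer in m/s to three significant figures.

1610 m/s

Orbital radius r = R + h = 2.34 × 10^6 + 4.58 × 10^7 = 4.814 × 10^7 m.
Gravity supplies the centripetal force: G M m / r² = m v² / r, so v = √(GM/r).
v = √(6.67 × 10^-11 × 1.87 × 10^24 / 4.814 × 10^7) = √(2.591 × 10^6) = 1610 m/s.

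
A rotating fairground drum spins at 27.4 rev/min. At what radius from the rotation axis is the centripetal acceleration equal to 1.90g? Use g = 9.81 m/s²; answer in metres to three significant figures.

ω = 27.4 rev/min × 2π/60 = 2.869 rad/s.
a_c = ω²r = 1.90g ⇒ r = 1.90 × 9.81 / (2.869)² = 18.64/8.233 = 2.264 m.

2.26 m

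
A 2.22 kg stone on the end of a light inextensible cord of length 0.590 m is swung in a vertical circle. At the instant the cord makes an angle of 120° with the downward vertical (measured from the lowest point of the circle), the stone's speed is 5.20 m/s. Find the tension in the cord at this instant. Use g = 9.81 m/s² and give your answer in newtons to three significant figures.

90.9 N

Take the radial direction toward the centre of the circle as positive. The component of the weight along the string toward the centre is −mg cos φ (φ measured from the bottom), so Newton's second law along the string gives T − mg cos φ = m v²/r.
cos 120° = -0.5000, so T = m(v²/r + g cos φ) = 2.22 × ((5.20)²/0.590 + 9.81 × -0.5000) = 2.22 × (45.83 + (-4.905)) = 2.22 × 40.93 = 90.85 N.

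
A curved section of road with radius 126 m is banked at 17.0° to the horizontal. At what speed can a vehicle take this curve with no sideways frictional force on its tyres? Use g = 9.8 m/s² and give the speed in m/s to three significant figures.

On a frictionless banked curve, N sinθ = mv²/r and N cosθ = mg, so tanθ = v²/(rg).
v = √(r g tanθ) = √(126 × 9.8 × tan 17.0°) = √(126 × 9.8 × 0.3057) = √377.5 = 19.43 m/s.

19.4 m/s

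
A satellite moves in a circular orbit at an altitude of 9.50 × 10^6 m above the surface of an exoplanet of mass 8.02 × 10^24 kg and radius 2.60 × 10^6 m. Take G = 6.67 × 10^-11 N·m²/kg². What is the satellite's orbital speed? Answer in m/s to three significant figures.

Orbital radius r = R + h = 2.60 × 10^6 + 9.50 × 10^6 = 1.210 × 10^7 m.
Gravity supplies the centripetal force: G M m / r² = m v² / r, so v = √(GM/r).
v = √(6.67 × 10^-11 × 8.02 × 10^24 / 1.210 × 10^7) = √(4.421 × 10^7) = 6649 m/s.

6650 m/s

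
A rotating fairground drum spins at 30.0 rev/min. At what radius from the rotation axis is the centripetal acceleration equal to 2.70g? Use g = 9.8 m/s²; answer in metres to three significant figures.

ω = 30.0 rev/min × 2π/60 = 3.142 rad/s.
a_c = ω²r = 2.70g ⇒ r = 2.70 × 9.8 / (3.142)² = 26.46/9.870 = 2.681 m.

2.68 m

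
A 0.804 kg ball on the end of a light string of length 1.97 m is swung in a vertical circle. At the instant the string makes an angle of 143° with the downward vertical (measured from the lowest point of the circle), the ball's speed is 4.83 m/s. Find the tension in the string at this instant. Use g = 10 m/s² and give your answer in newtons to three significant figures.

Take the radial direction toward the centre of the circle as positive. The component of the weight along the string toward the centre is −mg cos φ (φ measured from the bottom), so Newton's second law along the string gives T − mg cos φ = m v²/r.
cos 143° = -0.7986, so T = m(v²/r + g cos φ) = 0.804 × ((4.83)²/1.97 + 10.0 × -0.7986) = 0.804 × (11.84 + (-7.986)) = 0.804 × 3.856 = 3.100 N.

3.10 N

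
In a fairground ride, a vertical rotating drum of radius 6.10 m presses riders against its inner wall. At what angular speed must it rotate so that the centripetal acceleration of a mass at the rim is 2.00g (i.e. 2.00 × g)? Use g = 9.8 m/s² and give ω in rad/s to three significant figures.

Centripetal acceleration a_c = ω²r. Setting ω²r = 2.00g:
ω = √(2.00g / r) = √(2.00 × 9.8 / 6.10) = √3.213 = 1.793 rad/s.

1.79 rad/s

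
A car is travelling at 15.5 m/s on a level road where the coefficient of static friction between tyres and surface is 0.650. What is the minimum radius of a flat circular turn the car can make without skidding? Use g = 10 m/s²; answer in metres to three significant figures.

37.0 m

At the limit, μ_s m g = m v²/r, so r_min = v²/(μ_s g) = (15.5)²/(0.650 × 10.0) = 240.2/6.500 = 36.96 m.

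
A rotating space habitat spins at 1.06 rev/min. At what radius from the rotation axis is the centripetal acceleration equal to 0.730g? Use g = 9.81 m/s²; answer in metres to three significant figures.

ω = 1.06 rev/min × 2π/60 = 0.1110 rad/s.
a_c = ω²r = 0.730g ⇒ r = 0.730 × 9.81 / (0.1110)² = 7.161/0.01232 = 581.2 m.

581 m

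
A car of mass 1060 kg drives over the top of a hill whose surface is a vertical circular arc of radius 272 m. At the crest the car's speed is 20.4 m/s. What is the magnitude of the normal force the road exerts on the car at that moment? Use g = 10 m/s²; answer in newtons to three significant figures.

8980 N

At the crest the centripetal acceleration points downward (toward the centre of the arc), so mg − N = mv²/r.
N = m(g − v²/r) = 1060 × (10.0 − (20.4)²/272) = 1060 × (10.0 − 1.530) = 1060 × 8.470 = 8978 N.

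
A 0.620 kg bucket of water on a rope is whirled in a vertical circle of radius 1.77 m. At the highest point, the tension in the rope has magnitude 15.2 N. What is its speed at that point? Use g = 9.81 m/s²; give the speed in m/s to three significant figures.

At the top, T + mg = mv²/r, so v = √(r(T/m + g)) = √(1.77 × (15.2/0.620 + 9.81)) = √(1.77 × 34.33) = √60.76 = 7.795 m/s.

7.79 m/s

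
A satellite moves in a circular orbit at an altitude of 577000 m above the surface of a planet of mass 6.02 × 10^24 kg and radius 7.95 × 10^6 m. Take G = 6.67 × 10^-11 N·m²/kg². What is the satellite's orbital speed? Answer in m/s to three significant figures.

Orbital radius r = R + h = 7.95 × 10^6 + 577000 = 8.527 × 10^6 m.
Gravity supplies the centripetal force: G M m / r² = m v² / r, so v = √(GM/r).
v = √(6.67 × 10^-11 × 6.02 × 10^24 / 8.527 × 10^6) = √(4.709 × 10^7) = 6862 m/s.

6860 m/s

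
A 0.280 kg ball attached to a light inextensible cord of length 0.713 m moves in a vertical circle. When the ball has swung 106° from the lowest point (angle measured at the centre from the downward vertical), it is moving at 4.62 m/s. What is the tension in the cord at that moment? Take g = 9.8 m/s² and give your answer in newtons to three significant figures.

Take the radial direction toward the centre of the circle as positive. The component of the weight along the string toward the centre is −mg cos φ (φ measured from the bottom), so Newton's second law along the string gives T − mg cos φ = m v²/r.
cos 106° = -0.2756, so T = m(v²/r + g cos φ) = 0.280 × ((4.62)²/0.713 + 9.8 × -0.2756) = 0.280 × (29.94 + (-2.701)) = 0.280 × 27.23 = 7.626 N.

7.63 N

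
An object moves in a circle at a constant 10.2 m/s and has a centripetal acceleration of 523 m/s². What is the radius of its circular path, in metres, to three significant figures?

0.199 m

a_c = v²/r ⇒ r = v²/a_c = (10.2)²/523 = 104.0/523 = 0.1989 m.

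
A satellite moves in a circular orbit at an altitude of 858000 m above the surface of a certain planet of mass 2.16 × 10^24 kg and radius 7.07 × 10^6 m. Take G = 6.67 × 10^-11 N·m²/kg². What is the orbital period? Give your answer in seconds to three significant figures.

11700 s

r = R + h = 7.07 × 10^6 + 858000 = 7.928 × 10^6 m. Gravity provides the centripetal force: G M m / r² = m v² / r ⇒ v = √(GM/r) = 4263 m/s.
T = 2πr/v = 2π × 7.928 × 10^6 / 4263 = 11690 s.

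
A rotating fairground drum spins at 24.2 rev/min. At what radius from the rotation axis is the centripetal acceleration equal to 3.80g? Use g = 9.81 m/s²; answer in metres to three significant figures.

ω = 24.2 rev/min × 2π/60 = 2.534 rad/s.
a_c = ω²r = 3.80g ⇒ r = 3.80 × 9.81 / (2.534)² = 37.28/6.422 = 5.804 m.

5.80 m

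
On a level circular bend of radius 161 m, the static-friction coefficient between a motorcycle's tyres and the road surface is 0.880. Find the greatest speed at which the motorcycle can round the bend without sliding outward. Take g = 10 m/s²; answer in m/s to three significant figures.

On a flat curve, static friction is the only horizontal force, so it must supply the full centripetal force: μ_s m g = m v²/r.
Mass cancels: v_max = √(μ_s g r) = √(0.880 × 10.0 × 161) = √1417 = 37.64 m/s.

37.6 m/s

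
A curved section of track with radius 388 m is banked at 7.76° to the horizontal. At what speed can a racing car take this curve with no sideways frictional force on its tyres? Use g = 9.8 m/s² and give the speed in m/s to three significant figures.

On a frictionless banked curve, N sinθ = mv²/r and N cosθ = mg, so tanθ = v²/(rg).
v = √(r g tanθ) = √(388 × 9.8 × tan 7.76°) = √(388 × 9.8 × 0.1363) = √518.2 = 22.76 m/s.

22.8 m/s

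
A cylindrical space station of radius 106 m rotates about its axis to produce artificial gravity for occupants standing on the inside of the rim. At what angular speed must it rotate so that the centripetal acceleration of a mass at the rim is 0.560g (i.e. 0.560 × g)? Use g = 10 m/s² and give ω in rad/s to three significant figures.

Centripetal acceleration a_c = ω²r. Setting ω²r = 0.560g:
ω = √(0.560g / r) = √(0.560 × 10.0 / 106) = √0.05283 = 0.2298 rad/s.

0.230 rad/s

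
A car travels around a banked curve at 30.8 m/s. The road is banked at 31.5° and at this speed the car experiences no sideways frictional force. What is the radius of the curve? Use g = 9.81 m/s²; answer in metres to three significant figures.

Frictionless banking: tanθ = v²/(rg), so r = v²/(g tanθ).
r = (30.8)²/(9.81 × tan 31.5°) = 948.6/(9.81 × 0.6128) = 948.6/6.012 = 157.8 m.

158 m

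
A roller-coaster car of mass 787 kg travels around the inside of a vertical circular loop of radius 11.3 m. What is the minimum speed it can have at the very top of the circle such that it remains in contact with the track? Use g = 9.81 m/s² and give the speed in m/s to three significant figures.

10.5 m/s

At the top, both weight mg and N point toward the centre: N + mg = mv²/r.
At minimum speed N → 0, so mg = mv_min²/r ⇒ v_min = √(g r) = √(9.81 × 11.3) = 10.53 m/s.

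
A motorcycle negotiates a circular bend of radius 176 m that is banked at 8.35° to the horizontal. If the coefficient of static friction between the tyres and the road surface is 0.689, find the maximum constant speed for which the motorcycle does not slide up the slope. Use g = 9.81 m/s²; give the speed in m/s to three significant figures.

40.1 m/s

At the maximum speed, friction acts down the slope at its limiting value f = μN. Radially (horizontal, toward centre): N sinθ + μN cosθ = mv²/r. Vertically: N cosθ − μN sinθ = mg.
Dividing: v² = r g (sinθ + μcosθ)/(cosθ − μsinθ).
sinθ + μcosθ = 0.1452 + 0.689×0.9894 = 0.8269; cosθ − μsinθ = 0.9894 − 0.689×0.1452 = 0.8893.
v² = 176 × 9.81 × 0.8269/0.8893 = 1605 m²/s², so v = 40.07 m/s.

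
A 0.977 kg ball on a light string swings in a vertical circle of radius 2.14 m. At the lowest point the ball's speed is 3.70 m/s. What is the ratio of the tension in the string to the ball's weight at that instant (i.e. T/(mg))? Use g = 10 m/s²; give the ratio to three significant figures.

At the bottom, T − mg = mv²/r, so T = m(v²/r + g) and T/(mg) = v²/(rg) + 1 = (3.70)²/(2.14 × 10.0) + 1 = 0.6397 + 1 = 1.640.

1.64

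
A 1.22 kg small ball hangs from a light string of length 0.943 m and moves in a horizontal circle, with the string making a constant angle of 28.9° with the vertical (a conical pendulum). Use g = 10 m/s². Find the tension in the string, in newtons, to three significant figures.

Vertically the bob has no acceleration, so T cosθ = mg.
T = mg/cosθ = 1.22 × 10.0 / cos 28.9° = 12.20/0.8755 = 13.94 N.

13.9 N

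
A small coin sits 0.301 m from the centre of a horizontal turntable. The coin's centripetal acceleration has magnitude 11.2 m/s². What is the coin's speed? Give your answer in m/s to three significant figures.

a_c = v²/r ⇒ v = √(a_c · r) = √(11.2 × 0.301) = √3.371 = 1.836 m/s.

1.84 m/s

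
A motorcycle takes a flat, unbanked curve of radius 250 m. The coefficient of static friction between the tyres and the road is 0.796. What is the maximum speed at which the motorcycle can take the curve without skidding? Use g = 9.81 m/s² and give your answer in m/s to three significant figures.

44.2 m/s

Friction provides the centripetal force on a flat curve. At maximum speed it is at its limiting value: μ_s m g = m v²/r.
Mass cancels: v_max = √(μ_s g r) = √(0.796 × 9.81 × 250) = √1952 = 44.18 m/s.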